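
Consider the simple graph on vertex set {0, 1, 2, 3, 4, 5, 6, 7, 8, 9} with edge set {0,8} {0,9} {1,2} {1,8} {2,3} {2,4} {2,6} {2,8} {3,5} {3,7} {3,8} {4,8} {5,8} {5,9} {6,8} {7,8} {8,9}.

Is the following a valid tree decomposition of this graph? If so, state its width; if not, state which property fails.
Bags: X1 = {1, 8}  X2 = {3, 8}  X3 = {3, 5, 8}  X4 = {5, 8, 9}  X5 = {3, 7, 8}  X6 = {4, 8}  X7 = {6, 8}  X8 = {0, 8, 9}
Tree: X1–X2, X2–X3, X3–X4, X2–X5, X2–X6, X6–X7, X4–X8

A tree decomposition must satisfy three properties: every vertex lies in some bag; for every edge, both endpoints lie together in some bag; and for every vertex, the bags containing it form a connected subtree. Here vertex 2 appears in no bag, so the decomposition is invalid.

No — vertex 2 appears in no bag.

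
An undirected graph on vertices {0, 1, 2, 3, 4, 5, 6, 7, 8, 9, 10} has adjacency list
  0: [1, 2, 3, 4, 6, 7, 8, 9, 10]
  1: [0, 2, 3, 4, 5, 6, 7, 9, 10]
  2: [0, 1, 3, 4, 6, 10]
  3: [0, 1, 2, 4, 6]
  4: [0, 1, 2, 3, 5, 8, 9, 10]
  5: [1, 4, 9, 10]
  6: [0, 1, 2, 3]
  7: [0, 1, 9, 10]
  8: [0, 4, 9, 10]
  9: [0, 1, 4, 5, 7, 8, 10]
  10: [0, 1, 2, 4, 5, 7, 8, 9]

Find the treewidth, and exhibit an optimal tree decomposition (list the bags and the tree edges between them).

Treewidth 4.
Bags: B1 = {0, 1, 7, 9, 10}  B2 = {0, 1, 4, 9, 10}  B3 = {0, 1, 2, 4, 10}  B4 = {0, 4, 8, 9, 10}  B5 = {0, 1, 2, 3, 4}  B6 = {0, 1, 2, 3, 6}  B7 = {1, 4, 5, 9, 10}
Tree: B1–B2, B2–B3, B2–B4, B3–B5, B5–B6, B2–B7

The largest bag has 5 vertices, giving width 4; this decomposition certifies tw(G) ≤ 4. Conversely, {0, 4, 8, 9, 10} is a clique of size 5, and the vertices of any clique must share a bag in every tree decomposition; so some bag has ≥ 5 vertices and tw(G) ≥ 4. The upper and lower bounds meet at 4, so that is the treewidth.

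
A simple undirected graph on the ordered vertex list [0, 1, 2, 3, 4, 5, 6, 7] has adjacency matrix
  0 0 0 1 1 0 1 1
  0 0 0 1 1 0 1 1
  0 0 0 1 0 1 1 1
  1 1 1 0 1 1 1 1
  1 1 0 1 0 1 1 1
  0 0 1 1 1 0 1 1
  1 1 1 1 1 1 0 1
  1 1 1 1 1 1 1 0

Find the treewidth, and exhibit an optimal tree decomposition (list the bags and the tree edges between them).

Every bag has size at most 5, so the width is 5 − 1 = 4 and tw(G) ≤ 4. Conversely, {2, 3, 5, 6, 7} is a clique of size 5, and the vertices of any clique must share a bag in every tree decomposition; so some bag has ≥ 5 vertices and tw(G) ≥ 4. Therefore the treewidth is 4.

Treewidth 4.
One such decomposition:
Bags: B1 = {3, 4, 5, 6, 7}  B2 = {0, 3, 4, 6, 7}  B3 = {1, 3, 4, 6, 7}  B4 = {2, 3, 5, 6, 7}
Tree: B1–B2, B2–B3, B1–B4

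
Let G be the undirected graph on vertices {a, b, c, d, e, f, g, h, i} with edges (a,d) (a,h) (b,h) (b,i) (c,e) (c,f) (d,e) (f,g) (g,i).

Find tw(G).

2

A width-2 tree decomposition is:
Bags: B1 = {b, g, i}  B2 = {b, g, h}  B3 = {a, g, h}  B4 = {a, d, g}  B5 = {d, e, g}  B6 = {c, e, g}  B7 = {c, f, g}
Tree: B1–B2, B2–B3, B3–B4, B4–B5, B5–B6, B6–B7
Every bag has size at most 3, so the width is 3 − 1 = 2 and tw(G) ≤ 2. The edges g–i–b–h–a–d–e–c–f–g form a cycle, so G is not a tree and its treewidth is at least 2. Combining the bounds, tw(G) = 2.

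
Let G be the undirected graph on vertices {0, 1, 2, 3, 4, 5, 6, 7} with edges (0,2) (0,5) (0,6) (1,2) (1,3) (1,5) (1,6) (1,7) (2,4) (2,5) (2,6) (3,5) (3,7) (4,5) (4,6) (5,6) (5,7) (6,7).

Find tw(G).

3

A width-3 tree decomposition is:
Bags: B1 = {0, 2, 5, 6}  B2 = {1, 2, 5, 6}  B3 = {1, 5, 6, 7}  B4 = {1, 3, 5, 7}  B5 = {2, 4, 5, 6}
Tree: B1–B2, B2–B3, B3–B4, B1–B5
The largest bag has 4 vertices, giving width 3; this decomposition certifies tw(G) ≤ 3. For the lower bound, the 4 vertices {1, 3, 5, 7} are pairwise adjacent, and any tree decomposition puts a clique entirely inside one bag — forcing width ≥ 3. Hence tw(G) = 3 exactly.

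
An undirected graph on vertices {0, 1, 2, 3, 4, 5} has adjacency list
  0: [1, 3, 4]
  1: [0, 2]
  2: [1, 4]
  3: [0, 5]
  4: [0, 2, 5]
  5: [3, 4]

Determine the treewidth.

A width-2 tree decomposition is:
Bags: B1 = {0, 3, 5}  B2 = {0, 4, 5}  B3 = {0, 1, 4}  B4 = {1, 2, 4}
Tree: B1–B2, B2–B3, B3–B4
The largest bag has 3 vertices, giving width 2; this decomposition certifies tw(G) ≤ 2. Since 3–5–4–0–3 is a cycle in G, G is not acyclic. Forests are exactly the graphs of treewidth ≤ 1, so tw(G) ≥ 2. Hence tw(G) = 2 exactly.

2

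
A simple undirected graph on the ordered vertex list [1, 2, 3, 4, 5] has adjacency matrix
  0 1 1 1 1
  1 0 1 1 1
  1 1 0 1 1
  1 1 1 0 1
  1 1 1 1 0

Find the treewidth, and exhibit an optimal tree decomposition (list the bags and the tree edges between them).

With just one bag of size 5, the width is 5 − 1 = 4, so tw(G) ≤ 4. Conversely, {1, 2, 3, 4, 5} is a clique of size 5, and the vertices of any clique must share a bag in every tree decomposition; so some bag has ≥ 5 vertices and tw(G) ≥ 4. The upper and lower bounds meet at 4, so that is the treewidth.

Treewidth 4.
One optimal decomposition is:
Bags: B1 = {1, 2, 3, 4, 5}
Tree: (single bag)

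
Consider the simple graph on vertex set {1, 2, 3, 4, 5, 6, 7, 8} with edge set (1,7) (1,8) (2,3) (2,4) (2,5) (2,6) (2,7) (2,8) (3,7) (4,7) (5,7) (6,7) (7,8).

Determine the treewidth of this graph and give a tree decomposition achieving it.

Treewidth 2.
One such decomposition:
Bags: B1 = {2, 7, 8}  B2 = {1, 7, 8}  B3 = {2, 5, 7}  B4 = {2, 6, 7}  B5 = {2, 3, 7}  B6 = {2, 4, 7}
Tree: B1–B2, B1–B3, B3–B4, B1–B5, B5–B6

Each bag holds 3 vertices, so the decomposition has width 2, which upper-bounds the treewidth. Conversely, {1, 7, 8} is a clique of size 3, and the vertices of any clique must share a bag in every tree decomposition; so some bag has ≥ 3 vertices and tw(G) ≥ 2. Hence tw(G) = 2 exactly.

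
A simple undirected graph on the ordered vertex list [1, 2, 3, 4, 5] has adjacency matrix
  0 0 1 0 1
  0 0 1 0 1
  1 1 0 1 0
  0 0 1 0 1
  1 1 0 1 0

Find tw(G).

2

A width-2 tree decomposition is:
Bags: B1 = {2, 3, 5}  B2 = {1, 3, 5}  B3 = {3, 4, 5}
Tree: B1–B2, B2–B3
Every bag has size at most 3, so the width is 3 − 1 = 2 and tw(G) ≤ 2. For the lower bound, G contains the cycle 5–2–3–1–5, so G is not a forest; only forests have treewidth ≤ 1, hence tw(G) ≥ 2. Hence tw(G) = 2 exactly.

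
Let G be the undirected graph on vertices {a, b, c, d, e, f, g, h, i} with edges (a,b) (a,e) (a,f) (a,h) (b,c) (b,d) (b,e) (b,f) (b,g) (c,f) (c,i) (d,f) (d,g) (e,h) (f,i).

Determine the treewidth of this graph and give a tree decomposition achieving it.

Treewidth 2.
One optimal decomposition is:
Bags: B1 = {b, c, f}  B2 = {b, d, f}  B3 = {a, b, f}  B4 = {c, f, i}  B5 = {b, d, g}  B6 = {a, b, e}  B7 = {a, e, h}
Tree: B1–B2, B2–B3, B1–B4, B2–B5, B3–B6, B6–B7

Each bag holds 3 vertices, so the decomposition has width 2, which upper-bounds the treewidth. On the other hand G contains the 3-clique {a, e, h}. A clique must lie in a single bag of any decomposition, so no decomposition can have width below 2. Hence tw(G) = 2 exactly.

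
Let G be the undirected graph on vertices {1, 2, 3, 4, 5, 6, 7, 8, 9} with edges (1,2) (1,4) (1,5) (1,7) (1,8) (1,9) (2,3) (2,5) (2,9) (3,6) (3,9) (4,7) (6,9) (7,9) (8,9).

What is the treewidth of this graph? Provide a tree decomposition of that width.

Each bag holds 3 vertices, so the decomposition has width 2, which upper-bounds the treewidth. For the lower bound, the 3 vertices {1, 8, 9} are pairwise adjacent, and any tree decomposition puts a clique entirely inside one bag — forcing width ≥ 2. Combining the bounds, tw(G) = 2.

Treewidth 2.
One such decomposition:
Bags: B1 = {1, 4, 7}  B2 = {1, 7, 9}  B3 = {1, 2, 9}  B4 = {1, 2, 5}  B5 = {2, 3, 9}  B6 = {3, 6, 9}  B7 = {1, 8, 9}
Tree: B1–B2, B2–B3, B3–B4, B3–B5, B5–B6, B2–B7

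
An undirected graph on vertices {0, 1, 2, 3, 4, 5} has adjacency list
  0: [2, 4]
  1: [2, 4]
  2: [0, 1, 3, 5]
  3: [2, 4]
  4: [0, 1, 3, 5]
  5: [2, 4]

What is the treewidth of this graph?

A width-2 tree decomposition is:
Bags: B1 = {2, 3, 4}  B2 = {0, 2, 4}  B3 = {2, 4, 5}  B4 = {1, 2, 4}
Tree: B1–B2, B2–B3, B3–B4
The largest bag has 3 vertices, giving width 2; this decomposition certifies tw(G) ≤ 2. For the lower bound, G contains the cycle 3–2–0–4–3, so G is not a forest; only forests have treewidth ≤ 1, hence tw(G) ≥ 2. The upper and lower bounds meet at 2, so that is the treewidth.

2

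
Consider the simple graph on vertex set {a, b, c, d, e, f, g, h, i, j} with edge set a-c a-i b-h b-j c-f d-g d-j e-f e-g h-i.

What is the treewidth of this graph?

2

A width-2 tree decomposition is:
Bags: B1 = {b, h, j}  B2 = {h, i, j}  B3 = {a, i, j}  B4 = {a, c, j}  B5 = {c, f, j}  B6 = {e, f, j}  B7 = {e, g, j}  B8 = {d, g, j}
Tree: B1–B2, B2–B3, B3–B4, B4–B5, B5–B6, B6–B7, B7–B8
Every bag has size at most 3, so the width is 3 − 1 = 2 and tw(G) ≤ 2. Since j–b–h–i–a–c–f–e–g–d–j is a cycle in G, G is not acyclic. Forests are exactly the graphs of treewidth ≤ 1, so tw(G) ≥ 2. Combining the bounds, tw(G) = 2.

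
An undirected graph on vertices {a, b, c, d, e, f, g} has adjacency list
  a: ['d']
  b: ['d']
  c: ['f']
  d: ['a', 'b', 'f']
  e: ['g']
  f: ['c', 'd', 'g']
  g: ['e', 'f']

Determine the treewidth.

1

A width-1 tree decomposition is:
Bags: B1 = {f, g}  B2 = {c, f}  B3 = {d, f}  B4 = {e, g}  B5 = {b, d}  B6 = {a, d}
Tree: B1–B2, B1–B3, B1–B4, B3–B5, B5–B6
The largest bag has 2 vertices, giving width 1; this decomposition certifies tw(G) ≤ 1. G has an edge, so its treewidth is at least 1. The upper and lower bounds meet at 1, so that is the treewidth.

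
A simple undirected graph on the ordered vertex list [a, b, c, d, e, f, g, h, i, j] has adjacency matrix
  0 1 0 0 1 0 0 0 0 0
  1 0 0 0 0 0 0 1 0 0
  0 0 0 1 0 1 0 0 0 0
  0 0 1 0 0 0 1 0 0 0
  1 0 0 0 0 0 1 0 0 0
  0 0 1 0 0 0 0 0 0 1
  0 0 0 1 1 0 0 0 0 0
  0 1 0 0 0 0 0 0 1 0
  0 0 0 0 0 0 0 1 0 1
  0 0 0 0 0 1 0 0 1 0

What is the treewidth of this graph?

2

A width-2 tree decomposition is:
Bags: B1 = {a, b, e}  B2 = {b, e, h}  B3 = {e, h, i}  B4 = {e, i, j}  B5 = {e, f, j}  B6 = {c, e, f}  B7 = {c, d, e}  B8 = {d, e, g}
Tree: B1–B2, B2–B3, B3–B4, B4–B5, B5–B6, B6–B7, B7–B8
The largest bag has 3 vertices, giving width 2; this decomposition certifies tw(G) ≤ 2. The edges e–a–b–h–i–j–f–c–d–g–e form a cycle, so G is not a tree and its treewidth is at least 2. Combining the bounds, tw(G) = 2.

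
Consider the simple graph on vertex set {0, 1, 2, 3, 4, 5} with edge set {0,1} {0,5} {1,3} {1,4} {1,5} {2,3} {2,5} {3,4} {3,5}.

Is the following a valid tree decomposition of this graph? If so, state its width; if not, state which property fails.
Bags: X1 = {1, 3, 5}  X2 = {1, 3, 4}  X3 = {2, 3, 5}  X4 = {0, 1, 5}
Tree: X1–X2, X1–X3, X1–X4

Yes; width 2.

Checking the three conditions: (i) the bags cover all of {0, 1, 2, 3, 4, 5}; (ii) for each edge, some bag contains both endpoints; (iii) the bags containing any fixed vertex form a subtree. All hold, so the decomposition is valid with width 3 − 1 = 2.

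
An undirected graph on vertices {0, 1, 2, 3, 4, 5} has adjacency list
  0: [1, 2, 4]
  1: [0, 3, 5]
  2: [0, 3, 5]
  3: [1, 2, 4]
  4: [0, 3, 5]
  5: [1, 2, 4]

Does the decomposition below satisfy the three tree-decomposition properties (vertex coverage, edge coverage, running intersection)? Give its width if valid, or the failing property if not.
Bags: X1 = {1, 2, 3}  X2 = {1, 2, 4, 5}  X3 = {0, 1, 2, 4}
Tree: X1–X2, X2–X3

A tree decomposition must satisfy three properties: every vertex lies in some bag; for every edge, both endpoints lie together in some bag; and for every vertex, the bags containing it form a connected subtree. Here edge (4,3) lies in no bag, so the decomposition is invalid.

No — edge (4,3) lies in no bag.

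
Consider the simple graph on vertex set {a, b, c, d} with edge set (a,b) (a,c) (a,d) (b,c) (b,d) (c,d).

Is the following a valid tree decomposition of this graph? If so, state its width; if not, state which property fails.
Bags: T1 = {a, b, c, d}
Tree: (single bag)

Yes; width 3.

Vertex coverage: the bags together contain {a, b, c, d}, the full vertex set. Edge coverage: each edge of G has both endpoints in at least one bag. Running intersection: for every vertex, the bags containing it form a connected subtree. All three properties hold, so this is a valid tree decomposition of width max|bag| − 1 = 3, and hence tw(G) ≤ 3.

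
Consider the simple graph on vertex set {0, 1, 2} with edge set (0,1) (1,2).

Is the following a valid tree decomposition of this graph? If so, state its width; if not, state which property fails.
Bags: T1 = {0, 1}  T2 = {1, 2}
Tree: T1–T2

Vertex coverage: the bags together contain {0, 1, 2}, the full vertex set. Edge coverage: each edge of G has both endpoints in at least one bag. Running intersection: for every vertex, the bags containing it form a connected subtree. All three properties hold, so this is a valid tree decomposition of width max|bag| − 1 = 1, and hence tw(G) ≤ 1.

Yes; width 1.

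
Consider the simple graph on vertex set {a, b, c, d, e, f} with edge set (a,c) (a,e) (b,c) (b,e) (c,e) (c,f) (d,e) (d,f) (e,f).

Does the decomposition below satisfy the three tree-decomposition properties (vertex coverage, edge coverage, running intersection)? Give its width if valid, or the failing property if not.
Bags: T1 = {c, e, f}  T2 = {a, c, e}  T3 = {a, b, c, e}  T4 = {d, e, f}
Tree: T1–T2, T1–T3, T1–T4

A tree decomposition must satisfy three properties: every vertex lies in some bag; for every edge, both endpoints lie together in some bag; and for every vertex, the bags containing it form a connected subtree. Here bags containing vertex a are not connected in the tree, so the decomposition is invalid.

No — bags containing vertex a are not connected in the tree.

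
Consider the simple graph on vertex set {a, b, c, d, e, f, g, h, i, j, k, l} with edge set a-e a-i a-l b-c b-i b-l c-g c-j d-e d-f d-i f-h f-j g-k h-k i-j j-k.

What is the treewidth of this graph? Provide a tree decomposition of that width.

Treewidth 3.
One optimal decomposition is:
Bags: B1 = {c, g, h, k}  B2 = {c, h, j, k}  B3 = {c, f, h, j}  B4 = {b, c, f, j}  B5 = {b, f, i, j}  B6 = {b, d, f, i}  B7 = {b, d, i, l}  B8 = {a, d, i, l}  B9 = {a, d, e, l}
Tree: B1–B2, B2–B3, B3–B4, B4–B5, B5–B6, B6–B7, B7–B8, B8–B9

Each bag holds 4 vertices, so the decomposition has width 3, which upper-bounds the treewidth. For the lower bound: the 4 vertex sets {g,h,k}, {c}, {j}, {b,d,f,i} are disjoint, each induces a connected subgraph, and every pair is joined by at least one edge of G. Contracting each set to a single vertex therefore yields K_{4} as a minor, and since treewidth is minor-monotone, tw(G) ≥ tw(K_{4}) = 3. Combining the bounds, tw(G) = 3.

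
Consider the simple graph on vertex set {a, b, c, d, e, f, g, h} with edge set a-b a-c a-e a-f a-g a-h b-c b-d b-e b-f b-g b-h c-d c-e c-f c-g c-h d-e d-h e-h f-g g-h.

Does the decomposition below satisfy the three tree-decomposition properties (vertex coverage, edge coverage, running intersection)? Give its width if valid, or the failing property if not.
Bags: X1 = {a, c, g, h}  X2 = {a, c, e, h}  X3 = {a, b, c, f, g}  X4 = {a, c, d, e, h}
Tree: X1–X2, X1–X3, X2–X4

A tree decomposition must satisfy three properties: every vertex lies in some bag; for every edge, both endpoints lie together in some bag; and for every vertex, the bags containing it form a connected subtree. Here edge (b,h) lies in no bag, so the decomposition is invalid.

No — edge (b,h) lies in no bag.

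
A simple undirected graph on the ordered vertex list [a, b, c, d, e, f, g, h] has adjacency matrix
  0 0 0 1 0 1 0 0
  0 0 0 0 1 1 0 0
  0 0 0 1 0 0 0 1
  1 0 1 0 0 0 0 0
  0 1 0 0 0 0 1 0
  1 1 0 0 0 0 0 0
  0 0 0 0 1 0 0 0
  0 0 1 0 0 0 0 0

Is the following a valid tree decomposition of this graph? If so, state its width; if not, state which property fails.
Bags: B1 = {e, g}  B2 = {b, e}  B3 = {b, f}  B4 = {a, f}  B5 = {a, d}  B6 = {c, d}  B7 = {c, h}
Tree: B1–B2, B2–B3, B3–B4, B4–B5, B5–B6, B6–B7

Yes; width 1.

Checking the three conditions: (i) the bags cover all of {a, b, c, d, e, f, g, h}; (ii) for each edge, some bag contains both endpoints; (iii) the bags containing any fixed vertex form a subtree. All hold, so the decomposition is valid with width 2 − 1 = 1.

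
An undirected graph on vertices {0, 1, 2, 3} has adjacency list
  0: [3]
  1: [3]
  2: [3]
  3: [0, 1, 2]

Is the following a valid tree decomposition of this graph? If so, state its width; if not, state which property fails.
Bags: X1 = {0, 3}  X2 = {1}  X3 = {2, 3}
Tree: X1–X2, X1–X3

A tree decomposition must satisfy three properties: every vertex lies in some bag; for every edge, both endpoints lie together in some bag; and for every vertex, the bags containing it form a connected subtree. Here edge (3,1) lies in no bag, so the decomposition is invalid.

No — edge (3,1) lies in no bag.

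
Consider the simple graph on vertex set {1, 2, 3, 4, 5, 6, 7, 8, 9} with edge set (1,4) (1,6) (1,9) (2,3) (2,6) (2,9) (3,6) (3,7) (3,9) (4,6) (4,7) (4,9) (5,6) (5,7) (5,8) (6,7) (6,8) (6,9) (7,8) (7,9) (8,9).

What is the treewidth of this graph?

3

A width-3 tree decomposition is:
Bags: B1 = {3, 6, 7, 9}  B2 = {6, 7, 8, 9}  B3 = {4, 6, 7, 9}  B4 = {5, 6, 7, 8}  B5 = {1, 4, 6, 9}  B6 = {2, 3, 6, 9}
Tree: B1–B2, B2–B3, B2–B4, B3–B5, B1–B6
Every bag has size at most 4, so the width is 4 − 1 = 3 and tw(G) ≤ 3. On the other hand G contains the 4-clique {1, 4, 6, 9}. A clique must lie in a single bag of any decomposition, so no decomposition can have width below 3. Combining the bounds, tw(G) = 3.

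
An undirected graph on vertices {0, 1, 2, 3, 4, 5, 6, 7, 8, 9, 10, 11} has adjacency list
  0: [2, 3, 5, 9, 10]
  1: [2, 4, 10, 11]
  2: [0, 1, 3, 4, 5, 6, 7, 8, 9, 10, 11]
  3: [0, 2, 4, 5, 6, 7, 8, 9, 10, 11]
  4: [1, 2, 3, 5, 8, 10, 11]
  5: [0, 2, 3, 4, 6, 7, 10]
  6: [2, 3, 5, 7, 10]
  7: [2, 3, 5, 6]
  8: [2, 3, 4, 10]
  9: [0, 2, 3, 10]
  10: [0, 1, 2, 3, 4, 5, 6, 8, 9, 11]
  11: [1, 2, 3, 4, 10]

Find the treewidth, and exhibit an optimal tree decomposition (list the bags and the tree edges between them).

Each bag holds 5 vertices, so the decomposition has width 4, which upper-bounds the treewidth. Conversely, {1, 2, 4, 10, 11} is a clique of size 5, and the vertices of any clique must share a bag in every tree decomposition; so some bag has ≥ 5 vertices and tw(G) ≥ 4. Therefore the treewidth is 4.

Treewidth 4.
One optimal decomposition is:
Bags: B1 = {2, 3, 4, 5, 10}  B2 = {2, 3, 5, 6, 10}  B3 = {2, 3, 4, 8, 10}  B4 = {0, 2, 3, 5, 10}  B5 = {2, 3, 4, 10, 11}  B6 = {0, 2, 3, 9, 10}  B7 = {2, 3, 5, 6, 7}  B8 = {1, 2, 4, 10, 11}
Tree: B1–B2, B1–B3, B2–B4, B3–B5, B4–B6, B2–B7, B5–B8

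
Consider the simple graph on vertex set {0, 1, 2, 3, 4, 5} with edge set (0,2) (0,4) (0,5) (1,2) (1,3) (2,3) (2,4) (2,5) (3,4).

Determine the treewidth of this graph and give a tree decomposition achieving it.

Every bag has size at most 3, so the width is 3 − 1 = 2 and tw(G) ≤ 2. On the other hand G contains the 3-clique {0, 2, 4}. A clique must lie in a single bag of any decomposition, so no decomposition can have width below 2. Hence tw(G) = 2 exactly.

Treewidth 2.
One optimal decomposition is:
Bags: B1 = {0, 2, 5}  B2 = {0, 2, 4}  B3 = {2, 3, 4}  B4 = {1, 2, 3}
Tree: B1–B2, B2–B3, B3–B4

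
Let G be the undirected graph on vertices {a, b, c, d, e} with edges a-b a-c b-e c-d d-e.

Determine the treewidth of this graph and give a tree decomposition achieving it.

Treewidth 2.
One optimal decomposition is:
Bags: B1 = {a, b, c}  B2 = {b, c, e}  B3 = {c, d, e}
Tree: B1–B2, B2–B3

Every bag has size at most 3, so the width is 3 − 1 = 2 and tw(G) ≤ 2. The edges c–a–b–e–d–c form a cycle, so G is not a tree and its treewidth is at least 2. Combining the bounds, tw(G) = 2.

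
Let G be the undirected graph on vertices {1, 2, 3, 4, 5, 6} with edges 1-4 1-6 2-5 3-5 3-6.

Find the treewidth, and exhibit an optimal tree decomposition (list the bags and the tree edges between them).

The largest bag has 2 vertices, giving width 1; this decomposition certifies tw(G) ≤ 1. Any graph with an edge has treewidth ≥ 1, and G has the edge 2–5. Therefore the treewidth is 1.

Treewidth 1.
Bags: B1 = {2, 5}  B2 = {3, 5}  B3 = {3, 6}  B4 = {1, 6}  B5 = {1, 4}
Tree: B1–B2, B2–B3, B3–B4, B4–B5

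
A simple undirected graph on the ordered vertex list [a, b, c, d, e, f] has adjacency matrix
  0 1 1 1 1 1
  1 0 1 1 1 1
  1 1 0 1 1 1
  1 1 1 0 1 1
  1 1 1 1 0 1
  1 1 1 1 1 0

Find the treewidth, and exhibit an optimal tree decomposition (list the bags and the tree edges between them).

A single bag containing all 6 vertices is trivially a valid decomposition of width 5. Conversely, {a, b, c, d, e, f} is a clique of size 6, and the vertices of any clique must share a bag in every tree decomposition; so some bag has ≥ 6 vertices and tw(G) ≥ 5. Combining the bounds, tw(G) = 5.

Treewidth 5.
One such decomposition:
Bags: B1 = {a, b, c, d, e, f}
Tree: (single bag)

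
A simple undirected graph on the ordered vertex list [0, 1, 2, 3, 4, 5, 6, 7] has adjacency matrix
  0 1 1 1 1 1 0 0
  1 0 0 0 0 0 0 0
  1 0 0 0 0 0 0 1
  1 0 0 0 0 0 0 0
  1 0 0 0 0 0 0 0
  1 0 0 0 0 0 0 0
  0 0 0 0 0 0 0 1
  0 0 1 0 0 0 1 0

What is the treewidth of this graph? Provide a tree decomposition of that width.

Treewidth 1.
One such decomposition:
Bags: B1 = {0, 2}  B2 = {0, 5}  B3 = {2, 7}  B4 = {0, 4}  B5 = {0, 3}  B6 = {0, 1}  B7 = {6, 7}
Tree: B1–B2, B1–B3, B1–B4, B2–B5, B4–B6, B3–B7

Each bag holds 2 vertices, so the decomposition has width 1, which upper-bounds the treewidth. Any graph with an edge has treewidth ≥ 1, and G has the edge 0–2. Combining the bounds, tw(G) = 1.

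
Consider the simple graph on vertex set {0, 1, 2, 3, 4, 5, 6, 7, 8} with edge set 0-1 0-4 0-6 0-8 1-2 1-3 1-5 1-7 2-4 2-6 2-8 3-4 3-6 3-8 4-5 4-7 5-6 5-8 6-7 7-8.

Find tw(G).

A width-4 tree decomposition is:
Bags: B1 = {1, 3, 4, 6, 8}  B2 = {1, 4, 5, 6, 8}  B3 = {1, 4, 6, 7, 8}  B4 = {1, 2, 4, 6, 8}  B5 = {0, 1, 4, 6, 8}
Tree: B1–B2, B2–B3, B3–B4, B4–B5
The largest bag has 5 vertices, giving width 4; this decomposition certifies tw(G) ≤ 4. For the lower bound: the 5 vertex sets {1,3}, {5,6}, {4,7}, {8}, {2} are disjoint, each induces a connected subgraph, and every pair is joined by at least one edge of G. Contracting each set to a single vertex therefore yields K_{5} as a minor, and since treewidth is minor-monotone, tw(G) ≥ tw(K_{5}) = 4. The upper and lower bounds meet at 4, so that is the treewidth.

4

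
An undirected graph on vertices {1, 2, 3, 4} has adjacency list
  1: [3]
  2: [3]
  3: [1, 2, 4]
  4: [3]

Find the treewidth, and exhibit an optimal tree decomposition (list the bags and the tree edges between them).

Treewidth 1.
Bags: B1 = {3, 4}  B2 = {2, 3}  B3 = {1, 3}
Tree: B1–B2, B2–B3

The largest bag has 2 vertices, giving width 1; this decomposition certifies tw(G) ≤ 1. Since G has at least one edge (e.g. 3–4), it is not an edgeless graph, so tw(G) ≥ 1. Hence tw(G) = 1 exactly.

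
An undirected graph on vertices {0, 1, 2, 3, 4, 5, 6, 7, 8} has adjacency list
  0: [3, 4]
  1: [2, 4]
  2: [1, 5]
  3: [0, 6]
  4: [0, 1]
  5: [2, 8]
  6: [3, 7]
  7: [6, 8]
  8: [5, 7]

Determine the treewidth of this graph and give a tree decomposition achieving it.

Treewidth 2.
One optimal decomposition is:
Bags: B1 = {1, 2, 4}  B2 = {0, 2, 4}  B3 = {0, 2, 3}  B4 = {2, 3, 6}  B5 = {2, 6, 7}  B6 = {2, 7, 8}  B7 = {2, 5, 8}
Tree: B1–B2, B2–B3, B3–B4, B4–B5, B5–B6, B6–B7

Each bag holds 3 vertices, so the decomposition has width 2, which upper-bounds the treewidth. For the lower bound, G contains the cycle 2–1–4–0–3–6–7–8–5–2, so G is not a forest; only forests have treewidth ≤ 1, hence tw(G) ≥ 2. Hence tw(G) = 2 exactly.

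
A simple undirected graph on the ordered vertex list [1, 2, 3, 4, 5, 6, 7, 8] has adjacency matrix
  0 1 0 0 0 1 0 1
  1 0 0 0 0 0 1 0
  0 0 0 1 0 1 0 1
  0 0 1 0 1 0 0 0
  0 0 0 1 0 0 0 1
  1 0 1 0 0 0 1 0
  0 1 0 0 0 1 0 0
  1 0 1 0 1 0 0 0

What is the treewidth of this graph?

A width-2 tree decomposition is:
Bags: B1 = {3, 4, 5}  B2 = {3, 5, 8}  B3 = {3, 6, 8}  B4 = {1, 6, 8}  B5 = {1, 6, 7}  B6 = {1, 2, 7}
Tree: B1–B2, B2–B3, B3–B4, B4–B5, B5–B6
Every bag has size at most 3, so the width is 3 − 1 = 2 and tw(G) ≤ 2. For the lower bound, G contains the cycle 4–5–8–3–4, so G is not a forest; only forests have treewidth ≤ 1, hence tw(G) ≥ 2. The upper and lower bounds meet at 2, so that is the treewidth.

2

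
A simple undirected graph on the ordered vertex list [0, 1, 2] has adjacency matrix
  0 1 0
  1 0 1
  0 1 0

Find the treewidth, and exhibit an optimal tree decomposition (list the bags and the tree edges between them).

Treewidth 1.
One such decomposition:
Bags: B1 = {0, 1}  B2 = {1, 2}
Tree: B1–B2

Each bag holds 2 vertices, so the decomposition has width 1, which upper-bounds the treewidth. G has an edge, so its treewidth is at least 1. Hence tw(G) = 1 exactly.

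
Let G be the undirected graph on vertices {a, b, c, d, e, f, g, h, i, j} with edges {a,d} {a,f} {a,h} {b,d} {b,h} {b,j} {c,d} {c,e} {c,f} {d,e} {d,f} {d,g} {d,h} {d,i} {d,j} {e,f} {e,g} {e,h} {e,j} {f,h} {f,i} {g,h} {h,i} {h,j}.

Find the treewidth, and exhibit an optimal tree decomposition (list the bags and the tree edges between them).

The largest bag has 4 vertices, giving width 3; this decomposition certifies tw(G) ≤ 3. On the other hand G contains the 4-clique {d, e, g, h}. A clique must lie in a single bag of any decomposition, so no decomposition can have width below 3. The upper and lower bounds meet at 3, so that is the treewidth.

Treewidth 3.
One such decomposition:
Bags: B1 = {c, d, e, f}  B2 = {d, e, f, h}  B3 = {d, f, h, i}  B4 = {d, e, h, j}  B5 = {a, d, f, h}  B6 = {b, d, h, j}  B7 = {d, e, g, h}
Tree: B1–B2, B2–B3, B2–B4, B3–B5, B4–B6, B4–B7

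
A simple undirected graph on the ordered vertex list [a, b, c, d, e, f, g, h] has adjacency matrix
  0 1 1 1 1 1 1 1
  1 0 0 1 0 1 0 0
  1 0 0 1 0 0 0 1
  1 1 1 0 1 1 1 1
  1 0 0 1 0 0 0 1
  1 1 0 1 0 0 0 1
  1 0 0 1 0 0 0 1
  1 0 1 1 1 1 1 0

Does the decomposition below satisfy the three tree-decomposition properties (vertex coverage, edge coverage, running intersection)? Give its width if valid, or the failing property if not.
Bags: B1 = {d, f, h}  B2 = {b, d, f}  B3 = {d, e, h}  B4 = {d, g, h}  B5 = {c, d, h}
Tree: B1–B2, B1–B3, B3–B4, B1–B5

No — vertex a appears in no bag.

A tree decomposition must satisfy three properties: every vertex lies in some bag; for every edge, both endpoints lie together in some bag; and for every vertex, the bags containing it form a connected subtree. Here vertex a appears in no bag, so the decomposition is invalid.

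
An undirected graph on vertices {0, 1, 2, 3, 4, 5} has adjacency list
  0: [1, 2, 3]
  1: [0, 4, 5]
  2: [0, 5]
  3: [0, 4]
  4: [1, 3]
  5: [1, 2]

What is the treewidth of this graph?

A width-2 tree decomposition is:
Bags: B1 = {1, 2, 5}  B2 = {0, 1, 2}  B3 = {0, 1, 4}  B4 = {0, 3, 4}
Tree: B1–B2, B2–B3, B3–B4
The largest bag has 3 vertices, giving width 2; this decomposition certifies tw(G) ≤ 2. The edges 5–2–0–1–5 form a cycle, so G is not a tree and its treewidth is at least 2. Therefore the treewidth is 2.

2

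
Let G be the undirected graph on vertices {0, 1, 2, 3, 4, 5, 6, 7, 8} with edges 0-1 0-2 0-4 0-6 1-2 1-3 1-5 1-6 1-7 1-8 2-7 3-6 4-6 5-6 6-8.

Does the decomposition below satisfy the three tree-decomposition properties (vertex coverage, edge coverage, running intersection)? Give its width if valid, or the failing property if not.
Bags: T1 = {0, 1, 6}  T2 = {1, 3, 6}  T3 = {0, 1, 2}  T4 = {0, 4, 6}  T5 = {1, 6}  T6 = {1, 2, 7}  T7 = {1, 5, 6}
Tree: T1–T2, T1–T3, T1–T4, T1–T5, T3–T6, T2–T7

A tree decomposition must satisfy three properties: every vertex lies in some bag; for every edge, both endpoints lie together in some bag; and for every vertex, the bags containing it form a connected subtree. Here vertex 8 appears in no bag, so the decomposition is invalid.

No — vertex 8 appears in no bag.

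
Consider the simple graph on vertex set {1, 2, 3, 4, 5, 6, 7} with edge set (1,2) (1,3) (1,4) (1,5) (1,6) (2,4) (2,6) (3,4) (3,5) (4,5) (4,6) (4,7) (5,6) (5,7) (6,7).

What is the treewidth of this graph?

3

A width-3 tree decomposition is:
Bags: B1 = {4, 5, 6, 7}  B2 = {1, 4, 5, 6}  B3 = {1, 3, 4, 5}  B4 = {1, 2, 4, 6}
Tree: B1–B2, B2–B3, B2–B4
The largest bag has 4 vertices, giving width 3; this decomposition certifies tw(G) ≤ 3. Conversely, {1, 2, 4, 6} is a clique of size 4, and the vertices of any clique must share a bag in every tree decomposition; so some bag has ≥ 4 vertices and tw(G) ≥ 3. Hence tw(G) = 3 exactly.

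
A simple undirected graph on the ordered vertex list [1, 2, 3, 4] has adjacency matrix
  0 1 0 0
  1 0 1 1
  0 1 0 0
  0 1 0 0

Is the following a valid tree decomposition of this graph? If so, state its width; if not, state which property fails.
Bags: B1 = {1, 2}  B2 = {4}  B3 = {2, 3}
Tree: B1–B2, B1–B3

A tree decomposition must satisfy three properties: every vertex lies in some bag; for every edge, both endpoints lie together in some bag; and for every vertex, the bags containing it form a connected subtree. Here edge (2,4) lies in no bag, so the decomposition is invalid.

No — edge (2,4) lies in no bag.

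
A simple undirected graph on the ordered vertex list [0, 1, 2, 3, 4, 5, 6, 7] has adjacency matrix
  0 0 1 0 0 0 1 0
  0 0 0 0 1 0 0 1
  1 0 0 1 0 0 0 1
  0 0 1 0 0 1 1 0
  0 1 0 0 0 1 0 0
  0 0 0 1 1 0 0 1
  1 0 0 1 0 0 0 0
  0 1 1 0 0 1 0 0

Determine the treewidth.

A width-2 tree decomposition is:
Bags: B1 = {0, 2, 6}  B2 = {2, 3, 6}  B3 = {2, 3, 7}  B4 = {3, 5, 7}  B5 = {1, 5, 7}  B6 = {1, 4, 5}
Tree: B1–B2, B2–B3, B3–B4, B4–B5, B5–B6
Every bag has size at most 3, so the width is 3 − 1 = 2 and tw(G) ≤ 2. The edges 0–6–3–2–0 form a cycle, so G is not a tree and its treewidth is at least 2. The upper and lower bounds meet at 2, so that is the treewidth.

2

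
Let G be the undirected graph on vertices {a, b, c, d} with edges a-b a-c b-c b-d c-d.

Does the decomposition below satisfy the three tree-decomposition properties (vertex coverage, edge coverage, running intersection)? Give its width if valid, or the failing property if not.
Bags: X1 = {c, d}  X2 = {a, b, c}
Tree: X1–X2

No — edge (b,d) lies in no bag.

A tree decomposition must satisfy three properties: every vertex lies in some bag; for every edge, both endpoints lie together in some bag; and for every vertex, the bags containing it form a connected subtree. Here edge (b,d) lies in no bag, so the decomposition is invalid.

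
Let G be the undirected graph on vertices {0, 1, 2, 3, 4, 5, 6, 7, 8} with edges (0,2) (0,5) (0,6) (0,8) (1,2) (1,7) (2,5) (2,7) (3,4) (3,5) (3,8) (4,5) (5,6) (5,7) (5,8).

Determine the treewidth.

2

A width-2 tree decomposition is:
Bags: B1 = {0, 2, 5}  B2 = {0, 5, 8}  B3 = {2, 5, 7}  B4 = {0, 5, 6}  B5 = {1, 2, 7}  B6 = {3, 5, 8}  B7 = {3, 4, 5}
Tree: B1–B2, B1–B3, B1–B4, B3–B5, B2–B6, B6–B7
Each bag holds 3 vertices, so the decomposition has width 2, which upper-bounds the treewidth. For the lower bound, the 3 vertices {1, 2, 7} are pairwise adjacent, and any tree decomposition puts a clique entirely inside one bag — forcing width ≥ 2. Combining the bounds, tw(G) = 2.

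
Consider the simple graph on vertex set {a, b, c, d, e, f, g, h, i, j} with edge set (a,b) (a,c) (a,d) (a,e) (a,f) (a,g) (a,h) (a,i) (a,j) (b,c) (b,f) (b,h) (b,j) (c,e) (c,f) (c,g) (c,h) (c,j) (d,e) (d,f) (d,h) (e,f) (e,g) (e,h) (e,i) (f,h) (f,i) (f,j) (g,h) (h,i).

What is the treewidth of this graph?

A width-4 tree decomposition is:
Bags: B1 = {a, d, e, f, h}  B2 = {a, c, e, f, h}  B3 = {a, b, c, f, h}  B4 = {a, e, f, h, i}  B5 = {a, b, c, f, j}  B6 = {a, c, e, g, h}
Tree: B1–B2, B2–B3, B2–B4, B3–B5, B2–B6
The largest bag has 5 vertices, giving width 4; this decomposition certifies tw(G) ≤ 4. On the other hand G contains the 5-clique {a, c, e, g, h}. A clique must lie in a single bag of any decomposition, so no decomposition can have width below 4. Combining the bounds, tw(G) = 4.

4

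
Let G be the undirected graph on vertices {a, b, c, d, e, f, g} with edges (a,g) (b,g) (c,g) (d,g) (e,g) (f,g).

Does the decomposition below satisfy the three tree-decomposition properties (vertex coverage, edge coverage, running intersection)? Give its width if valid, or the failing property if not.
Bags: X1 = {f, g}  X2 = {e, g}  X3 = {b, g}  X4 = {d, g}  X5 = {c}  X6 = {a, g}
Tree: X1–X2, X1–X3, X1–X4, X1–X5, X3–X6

A tree decomposition must satisfy three properties: every vertex lies in some bag; for every edge, both endpoints lie together in some bag; and for every vertex, the bags containing it form a connected subtree. Here edge (g,c) lies in no bag, so the decomposition is invalid.

No — edge (g,c) lies in no bag.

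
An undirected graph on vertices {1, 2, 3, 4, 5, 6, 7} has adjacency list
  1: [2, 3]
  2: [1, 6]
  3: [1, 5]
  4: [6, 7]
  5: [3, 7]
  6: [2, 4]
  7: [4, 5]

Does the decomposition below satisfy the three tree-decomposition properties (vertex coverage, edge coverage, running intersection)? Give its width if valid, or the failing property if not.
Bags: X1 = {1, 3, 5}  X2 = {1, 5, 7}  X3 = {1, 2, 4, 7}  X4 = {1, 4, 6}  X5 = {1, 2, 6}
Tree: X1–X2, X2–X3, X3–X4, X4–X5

No — bags containing vertex 2 are not connected in the tree.

A tree decomposition must satisfy three properties: every vertex lies in some bag; for every edge, both endpoints lie together in some bag; and for every vertex, the bags containing it form a connected subtree. Here bags containing vertex 2 are not connected in the tree, so the decomposition is invalid.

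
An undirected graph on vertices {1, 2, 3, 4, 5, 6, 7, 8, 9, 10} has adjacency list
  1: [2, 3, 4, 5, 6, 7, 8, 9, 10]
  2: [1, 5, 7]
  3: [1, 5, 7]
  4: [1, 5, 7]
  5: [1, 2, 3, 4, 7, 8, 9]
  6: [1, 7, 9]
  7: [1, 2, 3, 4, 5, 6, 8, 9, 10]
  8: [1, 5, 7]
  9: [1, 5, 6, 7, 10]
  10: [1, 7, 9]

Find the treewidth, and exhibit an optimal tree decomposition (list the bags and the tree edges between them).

Treewidth 3.
One optimal decomposition is:
Bags: B1 = {1, 2, 5, 7}  B2 = {1, 3, 5, 7}  B3 = {1, 4, 5, 7}  B4 = {1, 5, 7, 8}  B5 = {1, 5, 7, 9}  B6 = {1, 6, 7, 9}  B7 = {1, 7, 9, 10}
Tree: B1–B2, B2–B3, B2–B4, B4–B5, B5–B6, B5–B7

Every bag has size at most 4, so the width is 4 − 1 = 3 and tw(G) ≤ 3. On the other hand G contains the 4-clique {1, 7, 9, 10}. A clique must lie in a single bag of any decomposition, so no decomposition can have width below 3. Hence tw(G) = 3 exactly.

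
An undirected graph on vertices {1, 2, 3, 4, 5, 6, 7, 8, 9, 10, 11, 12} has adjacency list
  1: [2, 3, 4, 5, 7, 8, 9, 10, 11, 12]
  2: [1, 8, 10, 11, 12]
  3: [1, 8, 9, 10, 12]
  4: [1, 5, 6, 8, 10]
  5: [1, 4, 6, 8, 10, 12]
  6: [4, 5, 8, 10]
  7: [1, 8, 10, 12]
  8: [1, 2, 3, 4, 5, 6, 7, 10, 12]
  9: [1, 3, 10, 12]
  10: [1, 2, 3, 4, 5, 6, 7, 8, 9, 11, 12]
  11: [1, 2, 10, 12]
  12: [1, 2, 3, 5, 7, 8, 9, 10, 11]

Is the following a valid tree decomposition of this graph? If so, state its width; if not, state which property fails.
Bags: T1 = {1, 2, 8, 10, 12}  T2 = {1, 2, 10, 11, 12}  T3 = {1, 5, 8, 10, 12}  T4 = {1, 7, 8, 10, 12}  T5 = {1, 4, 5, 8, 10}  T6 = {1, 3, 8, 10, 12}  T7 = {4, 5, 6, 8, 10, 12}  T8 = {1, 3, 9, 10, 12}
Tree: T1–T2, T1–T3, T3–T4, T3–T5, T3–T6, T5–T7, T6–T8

No — bags containing vertex 12 are not connected in the tree.

A tree decomposition must satisfy three properties: every vertex lies in some bag; for every edge, both endpoints lie together in some bag; and for every vertex, the bags containing it form a connected subtree. Here bags containing vertex 12 are not connected in the tree, so the decomposition is invalid.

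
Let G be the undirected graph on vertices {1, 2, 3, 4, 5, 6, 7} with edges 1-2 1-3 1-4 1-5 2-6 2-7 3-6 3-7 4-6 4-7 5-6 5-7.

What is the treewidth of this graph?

A width-3 tree decomposition is:
Bags: B1 = {1, 5, 6, 7}  B2 = {1, 3, 6, 7}  B3 = {1, 2, 6, 7}  B4 = {1, 4, 6, 7}
Tree: B1–B2, B2–B3, B3–B4
Every bag has size at most 4, so the width is 4 − 1 = 3 and tw(G) ≤ 3. For the lower bound: the 4 vertex sets {1,5}, {3,6}, {7}, {2} are disjoint, each induces a connected subgraph, and every pair is joined by at least one edge of G. Contracting each set to a single vertex therefore yields K_{4} as a minor, and since treewidth is minor-monotone, tw(G) ≥ tw(K_{4}) = 3. Therefore the treewidth is 3.

3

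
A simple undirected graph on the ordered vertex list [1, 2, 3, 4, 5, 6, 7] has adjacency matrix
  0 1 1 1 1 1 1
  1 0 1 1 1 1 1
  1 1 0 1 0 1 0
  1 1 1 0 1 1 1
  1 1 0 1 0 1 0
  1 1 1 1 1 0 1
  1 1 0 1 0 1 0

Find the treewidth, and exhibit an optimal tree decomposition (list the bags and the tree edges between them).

Treewidth 4.
Bags: B1 = {1, 2, 4, 6, 7}  B2 = {1, 2, 4, 5, 6}  B3 = {1, 2, 3, 4, 6}
Tree: B1–B2, B1–B3

Every bag has size at most 5, so the width is 5 − 1 = 4 and tw(G) ≤ 4. For the lower bound, the 5 vertices {1, 2, 3, 4, 6} are pairwise adjacent, and any tree decomposition puts a clique entirely inside one bag — forcing width ≥ 4. The upper and lower bounds meet at 4, so that is the treewidth.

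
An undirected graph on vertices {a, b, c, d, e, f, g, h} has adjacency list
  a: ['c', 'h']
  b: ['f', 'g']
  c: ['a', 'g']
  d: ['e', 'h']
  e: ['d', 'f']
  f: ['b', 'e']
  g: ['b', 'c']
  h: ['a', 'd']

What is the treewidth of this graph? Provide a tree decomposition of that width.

Treewidth 2.
Bags: B1 = {b, c, g}  B2 = {a, b, c}  B3 = {a, b, h}  B4 = {b, d, h}  B5 = {b, d, e}  B6 = {b, e, f}
Tree: B1–B2, B2–B3, B3–B4, B4–B5, B5–B6

The largest bag has 3 vertices, giving width 2; this decomposition certifies tw(G) ≤ 2. Since b–g–c–a–h–d–e–f–b is a cycle in G, G is not acyclic. Forests are exactly the graphs of treewidth ≤ 1, so tw(G) ≥ 2. Combining the bounds, tw(G) = 2.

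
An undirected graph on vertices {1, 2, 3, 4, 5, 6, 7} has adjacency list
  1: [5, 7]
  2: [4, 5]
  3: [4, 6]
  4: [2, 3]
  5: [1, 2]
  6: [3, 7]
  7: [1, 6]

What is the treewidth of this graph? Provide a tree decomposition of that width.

Each bag holds 3 vertices, so the decomposition has width 2, which upper-bounds the treewidth. For the lower bound, G contains the cycle 4–2–5–1–7–6–3–4, so G is not a forest; only forests have treewidth ≤ 1, hence tw(G) ≥ 2. Combining the bounds, tw(G) = 2.

Treewidth 2.
Bags: B1 = {2, 4, 5}  B2 = {1, 4, 5}  B3 = {1, 4, 7}  B4 = {4, 6, 7}  B5 = {3, 4, 6}
Tree: B1–B2, B2–B3, B3–B4, B4–B5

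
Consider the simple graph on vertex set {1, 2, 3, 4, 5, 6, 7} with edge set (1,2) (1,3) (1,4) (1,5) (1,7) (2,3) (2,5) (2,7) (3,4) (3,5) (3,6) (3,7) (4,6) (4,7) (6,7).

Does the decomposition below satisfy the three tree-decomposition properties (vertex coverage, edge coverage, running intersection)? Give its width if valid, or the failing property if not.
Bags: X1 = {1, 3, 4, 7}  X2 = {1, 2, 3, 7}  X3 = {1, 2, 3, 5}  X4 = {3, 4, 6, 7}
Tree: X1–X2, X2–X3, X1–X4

Checking the three conditions: (i) the bags cover all of {1, 2, 3, 4, 5, 6, 7}; (ii) for each edge, some bag contains both endpoints; (iii) the bags containing any fixed vertex form a subtree. All hold, so the decomposition is valid with width 4 − 1 = 3.

Yes; width 3.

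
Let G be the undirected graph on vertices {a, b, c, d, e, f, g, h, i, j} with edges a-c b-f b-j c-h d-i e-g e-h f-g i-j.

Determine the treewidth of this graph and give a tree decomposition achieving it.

Each bag holds 2 vertices, so the decomposition has width 1, which upper-bounds the treewidth. Any graph with an edge has treewidth ≥ 1, and G has the edge a–c. Combining the bounds, tw(G) = 1.

Treewidth 1.
One optimal decomposition is:
Bags: B1 = {a, c}  B2 = {c, h}  B3 = {e, h}  B4 = {e, g}  B5 = {f, g}  B6 = {b, f}  B7 = {b, j}  B8 = {i, j}  B9 = {d, i}
Tree: B1–B2, B2–B3, B3–B4, B4–B5, B5–B6, B6–B7, B7–B8, B8–B9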